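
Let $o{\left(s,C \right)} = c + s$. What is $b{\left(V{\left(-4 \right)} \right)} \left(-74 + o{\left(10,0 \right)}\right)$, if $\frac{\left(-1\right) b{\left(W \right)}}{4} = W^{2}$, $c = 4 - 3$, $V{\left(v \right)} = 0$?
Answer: $0$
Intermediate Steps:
$c = 1$ ($c = 4 - 3 = 1$)
$o{\left(s,C \right)} = 1 + s$
$b{\left(W \right)} = - 4 W^{2}$
$b{\left(V{\left(-4 \right)} \right)} \left(-74 + o{\left(10,0 \right)}\right) = - 4 \cdot 0^{2} \left(-74 + \left(1 + 10\right)\right) = \left(-4\right) 0 \left(-74 + 11\right) = 0 \left(-63\right) = 0$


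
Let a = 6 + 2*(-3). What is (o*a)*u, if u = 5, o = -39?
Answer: 0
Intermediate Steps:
a = 0 (a = 6 - 6 = 0)
(o*a)*u = -39*0*5 = 0*5 = 0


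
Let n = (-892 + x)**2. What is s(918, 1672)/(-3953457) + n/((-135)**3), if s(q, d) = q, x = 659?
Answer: -24098650147/1080776307375 ≈ -0.022298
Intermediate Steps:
n = 54289 (n = (-892 + 659)**2 = (-233)**2 = 54289)
s(918, 1672)/(-3953457) + n/((-135)**3) = 918/(-3953457) + 54289/((-135)**3) = 918*(-1/3953457) + 54289/(-2460375) = -102/439273 + 54289*(-1/2460375) = -102/439273 - 54289/2460375 = -24098650147/1080776307375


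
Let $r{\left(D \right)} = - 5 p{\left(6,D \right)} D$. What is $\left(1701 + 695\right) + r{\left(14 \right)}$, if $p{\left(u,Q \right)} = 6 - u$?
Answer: $2396$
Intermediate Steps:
$r{\left(D \right)} = 0$ ($r{\left(D \right)} = - 5 \left(6 - 6\right) D = \left(-5\right) 0 D = 0 D = 0$)
$\left(1701 + 695\right) + r{\left(14 \right)} = \left(1701 + 695\right) + 0 = 2396 + 0 = 2396$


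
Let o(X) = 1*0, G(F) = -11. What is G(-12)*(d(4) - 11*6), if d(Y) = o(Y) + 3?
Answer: 693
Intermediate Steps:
o(X) = 0
d(Y) = 3 (d(Y) = 0 + 3 = 3)
G(-12)*(d(4) - 11*6) = -11*(3 - 11*6) = -11*(3 - 66) = -11*(-63) = 693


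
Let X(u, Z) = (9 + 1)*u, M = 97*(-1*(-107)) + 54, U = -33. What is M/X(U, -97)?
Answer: -10433/330 ≈ -31.615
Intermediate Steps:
M = 10433 (M = 97*107 + 54 = 10379 + 54 = 10433)
X(u, Z) = 10*u
M/X(U, -97) = 10433/((10*(-33))) = 10433/(-330) = 10433*(-1/330) = -10433/330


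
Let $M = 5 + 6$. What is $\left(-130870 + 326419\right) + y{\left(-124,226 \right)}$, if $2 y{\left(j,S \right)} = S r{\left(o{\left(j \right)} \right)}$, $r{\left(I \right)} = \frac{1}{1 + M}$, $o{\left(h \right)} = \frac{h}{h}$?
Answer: $\frac{2346701}{12} \approx 1.9556 \cdot 10^{5}$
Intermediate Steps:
$M = 11$
$o{\left(h \right)} = 1$
$r{\left(I \right)} = \frac{1}{12}$ ($r{\left(I \right)} = \frac{1}{1 + 11} = \frac{1}{12}$)
$y{\left(j,S \right)} = \frac{S}{24}$ ($y{\left(j,S \right)} = \frac{S \frac{1}{12}}{2} = \frac{\frac{1}{12} S}{2} = \frac{S}{24}$)
$\left(-130870 + 326419\right) + y{\left(-124,226 \right)} = \left(-130870 + 326419\right) + \frac{1}{24} \cdot 226 = 195549 + \frac{113}{12} = \frac{2346701}{12}$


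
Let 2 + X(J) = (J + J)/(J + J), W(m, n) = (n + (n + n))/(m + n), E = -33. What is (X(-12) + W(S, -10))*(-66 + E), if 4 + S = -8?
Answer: -36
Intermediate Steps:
S = -12 (S = -4 - 8 = -12)
W(m, n) = 3*n/(m + n) (W(m, n) = (n + 2*n)/(m + n) = (3*n)/(m + n) = 3*n/(m + n))
X(J) = -1 (X(J) = -2 + (J + J)/(J + J) = -2 + (2*J)/((2*J)) = -2 + (2*J)*(1/(2*J)) = -2 + 1 = -1)
(X(-12) + W(S, -10))*(-66 + E) = (-1 + 3*(-10)/(-12 - 10))*(-66 - 33) = (-1 + 3*(-10)/(-22))*(-99) = (-1 + 3*(-10)*(-1/22))*(-99) = (-1 + 15/11)*(-99) = (4/11)*(-99) = -36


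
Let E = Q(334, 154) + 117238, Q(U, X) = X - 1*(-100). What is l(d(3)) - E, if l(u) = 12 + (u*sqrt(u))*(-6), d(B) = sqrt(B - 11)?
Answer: -117480 - 24*(-1)**(3/4)*2**(1/4) ≈ -1.1746e+5 - 20.182*I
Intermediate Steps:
Q(U, X) = 100 + X (Q(U, X) = X + 100 = 100 + X)
d(B) = sqrt(-11 + B)
l(u) = 12 - 6*u**(3/2) (l(u) = 12 + u**(3/2)*(-6) = 12 - 6*u**(3/2))
E = 117492 (E = (100 + 154) + 117238 = 254 + 117238 = 117492)
l(d(3)) - E = (12 - 6*(-11 + 3)**(3/4)) - 1*117492 = (12 - 6*4*(-1)**(3/4)*2**(1/4)) - 117492 = (12 - 6*4*2**(1/4)*I**(3/2)) - 117492 = (12 - 24*2**(1/4)*I**(3/2)) - 117492 = -117480 - 24*2**(1/4)*I**(3/2)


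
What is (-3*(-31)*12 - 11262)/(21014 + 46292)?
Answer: -5073/33653 ≈ -0.15074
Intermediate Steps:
(-3*(-31)*12 - 11262)/(21014 + 46292) = (93*12 - 11262)/67306 = (1116 - 11262)*(1/67306) = -10146*1/67306 = -5073/33653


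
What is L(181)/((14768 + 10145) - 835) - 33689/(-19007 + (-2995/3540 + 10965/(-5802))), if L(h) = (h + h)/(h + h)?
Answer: 555364914417467/313369139785290 ≈ 1.7722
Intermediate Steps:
L(h) = 1 (L(h) = (2*h)/((2*h)) = (2*h)*(1/(2*h)) = 1)
L(181)/((14768 + 10145) - 835) - 33689/(-19007 + (-2995/3540 + 10965/(-5802))) = 1/((14768 + 10145) - 835) - 33689/(-19007 + (-2995/3540 + 10965/(-5802))) = 1/(24913 - 835) - 33689/(-19007 + (-2995*1/3540 + 10965*(-1/5802))) = 1/24078 - 33689/(-19007 + (-599/708 - 3655/1934)) = 1*(1/24078) - 33689/(-19007 - 1873103/684636) = 1/24078 - 33689/(-13014749555/684636) = 1/24078 - 33689*(-684636/13014749555) = 1/24078 + 23064702204/13014749555 = 555364914417467/313369139785290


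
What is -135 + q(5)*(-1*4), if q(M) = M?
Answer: -155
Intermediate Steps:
-135 + q(5)*(-1*4) = -135 + 5*(-1*4) = -135 + 5*(-4) = -135 - 20 = -155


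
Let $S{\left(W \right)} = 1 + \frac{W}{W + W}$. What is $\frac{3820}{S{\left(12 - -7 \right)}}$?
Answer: $\frac{7640}{3} \approx 2546.7$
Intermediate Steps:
$S{\left(W \right)} = \frac{3}{2}$ ($S{\left(W \right)} = 1 + \frac{W}{2 W} = 1 + W \frac{1}{2 W} = 1 + \frac{1}{2} = \frac{3}{2}$)
$\frac{3820}{S{\left(12 - -7 \right)}} = \frac{3820}{\frac{3}{2}} = 3820 \cdot \frac{2}{3} = \frac{7640}{3}$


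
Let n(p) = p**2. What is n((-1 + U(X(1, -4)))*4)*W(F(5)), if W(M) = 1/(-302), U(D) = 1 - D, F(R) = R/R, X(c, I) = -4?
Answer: -128/151 ≈ -0.84768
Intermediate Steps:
F(R) = 1
W(M) = -1/302
n((-1 + U(X(1, -4)))*4)*W(F(5)) = ((-1 + (1 - 1*(-4)))*4)**2*(-1/302) = ((-1 + (1 + 4))*4)**2*(-1/302) = ((-1 + 5)*4)**2*(-1/302) = (4*4)**2*(-1/302) = 16**2*(-1/302) = 256*(-1/302) = -128/151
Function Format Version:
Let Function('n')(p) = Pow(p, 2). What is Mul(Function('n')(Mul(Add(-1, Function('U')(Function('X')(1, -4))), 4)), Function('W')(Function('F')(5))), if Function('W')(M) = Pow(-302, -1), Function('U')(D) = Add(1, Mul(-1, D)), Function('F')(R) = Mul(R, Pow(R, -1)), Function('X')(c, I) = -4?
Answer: Rational(-128, 151) ≈ -0.84768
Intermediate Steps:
Function('F')(R) = 1
Function('W')(M) = Rational(-1, 302)
Mul(Function('n')(Mul(Add(-1, Function('U')(Function('X')(1, -4))), 4)), Function('W')(Function('F')(5))) = Mul(Pow(Mul(Add(-1, Add(1, Mul(-1, -4))), 4), 2), Rational(-1, 302)) = Mul(Pow(Mul(Add(-1, Add(1, 4)), 4), 2), Rational(-1, 302)) = Mul(Pow(Mul(Add(-1, 5), 4), 2), Rational(-1, 302)) = Mul(Pow(Mul(4, 4), 2), Rational(-1, 302)) = Mul(Pow(16, 2), Rational(-1, 302)) = Mul(256, Rational(-1, 302)) = Rational(-128, 151)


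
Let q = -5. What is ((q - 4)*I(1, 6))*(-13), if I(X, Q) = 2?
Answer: 234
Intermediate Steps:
((q - 4)*I(1, 6))*(-13) = ((-5 - 4)*2)*(-13) = -9*2*(-13) = -18*(-13) = 234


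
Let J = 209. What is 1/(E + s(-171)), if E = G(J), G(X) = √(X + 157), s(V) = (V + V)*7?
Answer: -399/955145 - √366/5730870 ≈ -0.00042108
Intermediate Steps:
s(V) = 14*V (s(V) = (2*V)*7 = 14*V)
G(X) = √(157 + X)
E = √366 (E = √(157 + 209) = √366 ≈ 19.131)
1/(E + s(-171)) = 1/(√366 + 14*(-171)) = 1/(√366 - 2394) = 1/(-2394 + √366)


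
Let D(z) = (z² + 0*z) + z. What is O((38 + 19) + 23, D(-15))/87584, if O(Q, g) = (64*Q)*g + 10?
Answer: 537605/43792 ≈ 12.276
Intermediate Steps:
D(z) = z + z² (D(z) = (z² + 0) + z = z² + z = z + z²)
O(Q, g) = 10 + 64*Q*g (O(Q, g) = 64*Q*g + 10 = 10 + 64*Q*g)
O((38 + 19) + 23, D(-15))/87584 = (10 + 64*((38 + 19) + 23)*(-15*(1 - 15)))/87584 = (10 + 64*(57 + 23)*(-15*(-14)))*(1/87584) = (10 + 64*80*210)*(1/87584) = (10 + 1075200)*(1/87584) = 1075210*(1/87584) = 537605/43792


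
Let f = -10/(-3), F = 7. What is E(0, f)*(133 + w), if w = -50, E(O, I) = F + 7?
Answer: 1162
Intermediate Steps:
f = 10/3 (f = -10*(-⅓) = 10/3 ≈ 3.3333)
E(O, I) = 14 (E(O, I) = 7 + 7 = 14)
E(0, f)*(133 + w) = 14*(133 - 50) = 14*83 = 1162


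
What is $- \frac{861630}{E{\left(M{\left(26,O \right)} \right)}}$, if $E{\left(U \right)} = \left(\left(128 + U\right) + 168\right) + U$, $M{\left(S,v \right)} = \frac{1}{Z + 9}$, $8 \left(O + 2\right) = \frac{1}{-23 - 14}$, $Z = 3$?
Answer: $- \frac{5169780}{1777} \approx -2909.3$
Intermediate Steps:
$O = - \frac{593}{296}$ ($O = -2 + \frac{1}{8 \left(-23 - 14\right)} = -2 + \frac{1}{8 \left(-37\right)} = -2 + \frac{1}{8} \left(- \frac{1}{37}\right) = -2 - \frac{1}{296} = - \frac{593}{296} \approx -2.0034$)
$M{\left(S,v \right)} = \frac{1}{12}$ ($M{\left(S,v \right)} = \frac{1}{3 + 9} = \frac{1}{12}$)
$E{\left(U \right)} = 296 + 2 U$ ($E{\left(U \right)} = \left(296 + U\right) + U = 296 + 2 U$)
$- \frac{861630}{E{\left(M{\left(26,O \right)} \right)}} = - \frac{861630}{296 + 2 \cdot \frac{1}{12}} = - \frac{861630}{296 + \frac{1}{6}} = - \frac{861630}{\frac{1777}{6}} = \left(-861630\right) \frac{6}{1777} = - \frac{5169780}{1777}$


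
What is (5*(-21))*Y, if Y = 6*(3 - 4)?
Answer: 630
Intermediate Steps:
Y = -6 (Y = 6*(-1) = -6)
(5*(-21))*Y = (5*(-21))*(-6) = -105*(-6) = 630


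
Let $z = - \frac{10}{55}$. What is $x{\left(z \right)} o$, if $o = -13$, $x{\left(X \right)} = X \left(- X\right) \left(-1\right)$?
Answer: $- \frac{52}{121} \approx -0.42975$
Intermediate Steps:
$z = - \frac{2}{11}$ ($z = \left(-10\right) \frac{1}{55} = - \frac{2}{11} \approx -0.18182$)
$x{\left(X \right)} = X^{2}$ ($x{\left(X \right)} = - X^{2} \left(-1\right) = X^{2}$)
$x{\left(z \right)} o = \left(- \frac{2}{11}\right)^{2} \left(-13\right) = \frac{4}{121} \left(-13\right) = - \frac{52}{121}$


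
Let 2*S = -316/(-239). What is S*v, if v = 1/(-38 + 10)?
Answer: -79/3346 ≈ -0.023610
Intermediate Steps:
S = 158/239 (S = (-316/(-239))/2 = (-316*(-1/239))/2 = (½)*(316/239) = 158/239 ≈ 0.66109)
v = -1/28 (v = 1/(-28) = -1/28 ≈ -0.035714)
S*v = (158/239)*(-1/28) = -79/3346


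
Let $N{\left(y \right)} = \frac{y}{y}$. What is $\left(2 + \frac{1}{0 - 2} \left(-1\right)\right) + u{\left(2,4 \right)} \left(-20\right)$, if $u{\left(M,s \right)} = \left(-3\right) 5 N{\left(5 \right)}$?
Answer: $\frac{605}{2} \approx 302.5$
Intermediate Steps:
$N{\left(y \right)} = 1$
$u{\left(M,s \right)} = -15$ ($u{\left(M,s \right)} = \left(-3\right) 5 \cdot 1 = \left(-15\right) 1 = -15$)
$\left(2 + \frac{1}{0 - 2} \left(-1\right)\right) + u{\left(2,4 \right)} \left(-20\right) = \left(2 + \frac{1}{0 - 2} \left(-1\right)\right) - -300 = \left(2 + \frac{1}{-2} \left(-1\right)\right) + 300 = \left(2 - - \frac{1}{2}\right) + 300 = \left(2 + \frac{1}{2}\right) + 300 = \frac{5}{2} + 300 = \frac{605}{2}$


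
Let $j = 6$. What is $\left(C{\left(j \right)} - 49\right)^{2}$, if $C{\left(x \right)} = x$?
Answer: $1849$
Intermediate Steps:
$\left(C{\left(j \right)} - 49\right)^{2} = \left(6 - 49\right)^{2} = \left(-43\right)^{2} = 1849$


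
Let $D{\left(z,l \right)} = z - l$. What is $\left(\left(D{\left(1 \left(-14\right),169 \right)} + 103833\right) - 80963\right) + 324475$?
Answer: $347162$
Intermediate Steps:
$\left(\left(D{\left(1 \left(-14\right),169 \right)} + 103833\right) - 80963\right) + 324475 = \left(\left(\left(1 \left(-14\right) - 169\right) + 103833\right) - 80963\right) + 324475 = \left(\left(\left(-14 - 169\right) + 103833\right) - 80963\right) + 324475 = \left(\left(-183 + 103833\right) - 80963\right) + 324475 = \left(103650 - 80963\right) + 324475 = 22687 + 324475 = 347162$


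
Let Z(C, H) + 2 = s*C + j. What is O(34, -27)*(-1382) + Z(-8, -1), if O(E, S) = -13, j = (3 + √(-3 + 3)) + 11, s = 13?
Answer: 17874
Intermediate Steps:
j = 14 (j = (3 + √0) + 11 = (3 + 0) + 11 = 3 + 11 = 14)
Z(C, H) = 12 + 13*C (Z(C, H) = -2 + (13*C + 14) = -2 + (14 + 13*C) = 12 + 13*C)
O(34, -27)*(-1382) + Z(-8, -1) = -13*(-1382) + (12 + 13*(-8)) = 17966 + (12 - 104) = 17966 - 92 = 17874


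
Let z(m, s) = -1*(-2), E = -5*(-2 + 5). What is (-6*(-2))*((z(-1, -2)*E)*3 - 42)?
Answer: -1584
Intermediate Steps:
E = -15 (E = -5*3 = -15)
z(m, s) = 2
(-6*(-2))*((z(-1, -2)*E)*3 - 42) = (-6*(-2))*((2*(-15))*3 - 42) = 12*(-30*3 - 42) = 12*(-90 - 42) = 12*(-132) = -1584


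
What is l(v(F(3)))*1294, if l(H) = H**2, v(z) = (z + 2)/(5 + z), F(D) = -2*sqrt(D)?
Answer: 144928/169 + 31056*sqrt(3)/169 ≈ 1175.8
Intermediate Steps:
v(z) = (2 + z)/(5 + z)
l(v(F(3)))*1294 = ((2 - 2*sqrt(3))/(5 - 2*sqrt(3)))**2*1294 = ((2 - 2*sqrt(3))**2/(5 - 2*sqrt(3))**2)*1294 = 1294*(2 - 2*sqrt(3))**2/(5 - 2*sqrt(3))**2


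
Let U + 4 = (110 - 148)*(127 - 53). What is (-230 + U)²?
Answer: 9278116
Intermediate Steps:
U = -2816 (U = -4 + (110 - 148)*(127 - 53) = -4 - 38*74 = -4 - 2812 = -2816)
(-230 + U)² = (-230 - 2816)² = (-3046)² = 9278116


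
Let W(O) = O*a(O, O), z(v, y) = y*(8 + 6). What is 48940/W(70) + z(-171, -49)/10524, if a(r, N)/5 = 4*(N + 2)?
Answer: 1857899/4420080 ≈ 0.42033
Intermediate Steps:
a(r, N) = 40 + 20*N (a(r, N) = 5*(4*(N + 2)) = 5*(4*(2 + N)) = 5*(8 + 4*N) = 40 + 20*N)
z(v, y) = 14*y (z(v, y) = y*14 = 14*y)
W(O) = O*(40 + 20*O)
48940/W(70) + z(-171, -49)/10524 = 48940/((20*70*(2 + 70))) + (14*(-49))/10524 = 48940/((20*70*72)) - 686*1/10524 = 48940/100800 - 343/5262 = 48940*(1/100800) - 343/5262 = 2447/5040 - 343/5262 = 1857899/4420080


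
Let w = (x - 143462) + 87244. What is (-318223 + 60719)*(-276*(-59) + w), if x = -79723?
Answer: 30812156128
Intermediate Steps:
w = -135941 (w = (-79723 - 143462) + 87244 = -223185 + 87244 = -135941)
(-318223 + 60719)*(-276*(-59) + w) = (-318223 + 60719)*(-276*(-59) - 135941) = -257504*(16284 - 135941) = -257504*(-119657) = 30812156128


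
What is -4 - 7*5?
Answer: -39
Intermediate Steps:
-4 - 7*5 = -4 - 35 = -39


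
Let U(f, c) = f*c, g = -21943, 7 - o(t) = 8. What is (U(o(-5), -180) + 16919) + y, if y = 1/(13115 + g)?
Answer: 150949971/8828 ≈ 17099.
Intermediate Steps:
o(t) = -1 (o(t) = 7 - 1*8 = 7 - 8 = -1)
U(f, c) = c*f
y = -1/8828 (y = 1/(13115 - 21943) = 1/(-8828) = -1/8828 ≈ -0.00011328)
(U(o(-5), -180) + 16919) + y = (-180*(-1) + 16919) - 1/8828 = (180 + 16919) - 1/8828 = 17099 - 1/8828 = 150949971/8828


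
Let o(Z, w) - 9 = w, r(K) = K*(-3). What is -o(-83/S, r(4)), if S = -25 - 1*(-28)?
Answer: 3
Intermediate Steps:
r(K) = -3*K
S = 3 (S = -25 + 28 = 3)
o(Z, w) = 9 + w
-o(-83/S, r(4)) = -(9 - 3*4) = -(9 - 12) = -1*(-3) = 3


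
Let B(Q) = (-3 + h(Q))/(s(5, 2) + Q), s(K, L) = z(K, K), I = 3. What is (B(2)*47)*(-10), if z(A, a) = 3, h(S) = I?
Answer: 0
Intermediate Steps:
h(S) = 3
s(K, L) = 3
B(Q) = 0 (B(Q) = (-3 + 3)/(3 + Q) = 0/(3 + Q) = 0)
(B(2)*47)*(-10) = (0*47)*(-10) = 0*(-10) = 0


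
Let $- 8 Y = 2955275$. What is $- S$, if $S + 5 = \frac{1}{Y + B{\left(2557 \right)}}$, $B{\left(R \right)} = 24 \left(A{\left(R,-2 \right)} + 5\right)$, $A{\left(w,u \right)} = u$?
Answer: $\frac{14773503}{2954699} \approx 5.0$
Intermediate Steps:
$Y = - \frac{2955275}{8}$ ($Y = \left(- \frac{1}{8}\right) 2955275 = - \frac{2955275}{8} \approx -3.6941 \cdot 10^{5}$)
$B{\left(R \right)} = 72$ ($B{\left(R \right)} = 24 \left(-2 + 5\right) = 24 \cdot 3 = 72$)
$S = - \frac{14773503}{2954699}$ ($S = -5 + \frac{1}{- \frac{2955275}{8} + 72} = -5 + \frac{1}{- \frac{2954699}{8}} = -5 - \frac{8}{2954699} = - \frac{14773503}{2954699} \approx -5.0$)
$- S = \left(-1\right) \left(- \frac{14773503}{2954699}\right) = \frac{14773503}{2954699}$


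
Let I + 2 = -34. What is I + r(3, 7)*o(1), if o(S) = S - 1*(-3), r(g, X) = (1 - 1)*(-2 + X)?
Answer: -36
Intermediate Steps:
I = -36 (I = -2 - 34 = -36)
r(g, X) = 0 (r(g, X) = 0*(-2 + X) = 0)
o(S) = 3 + S (o(S) = S + 3 = 3 + S)
I + r(3, 7)*o(1) = -36 + 0*(3 + 1) = -36 + 0*4 = -36 + 0 = -36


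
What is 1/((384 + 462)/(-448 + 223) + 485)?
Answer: 25/12031 ≈ 0.0020780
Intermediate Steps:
1/((384 + 462)/(-448 + 223) + 485) = 1/(846/(-225) + 485) = 1/(846*(-1/225) + 485) = 1/(-94/25 + 485) = 1/(12031/25) = 25/12031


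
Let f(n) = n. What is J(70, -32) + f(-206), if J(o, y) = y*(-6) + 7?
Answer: -7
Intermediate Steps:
J(o, y) = 7 - 6*y (J(o, y) = -6*y + 7 = 7 - 6*y)
J(70, -32) + f(-206) = (7 - 6*(-32)) - 206 = (7 + 192) - 206 = 199 - 206 = -7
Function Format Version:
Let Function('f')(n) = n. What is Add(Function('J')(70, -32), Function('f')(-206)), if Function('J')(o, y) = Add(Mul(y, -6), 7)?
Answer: -7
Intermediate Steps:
Function('J')(o, y) = Add(7, Mul(-6, y)) (Function('J')(o, y) = Add(Mul(-6, y), 7) = Add(7, Mul(-6, y)))
Add(Function('J')(70, -32), Function('f')(-206)) = Add(Add(7, Mul(-6, -32)), -206) = Add(Add(7, 192), -206) = Add(199, -206) = -7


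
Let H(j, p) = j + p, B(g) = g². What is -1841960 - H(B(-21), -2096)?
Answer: -1840305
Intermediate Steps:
-1841960 - H(B(-21), -2096) = -1841960 - ((-21)² - 2096) = -1841960 - (441 - 2096) = -1841960 - 1*(-1655) = -1841960 + 1655 = -1840305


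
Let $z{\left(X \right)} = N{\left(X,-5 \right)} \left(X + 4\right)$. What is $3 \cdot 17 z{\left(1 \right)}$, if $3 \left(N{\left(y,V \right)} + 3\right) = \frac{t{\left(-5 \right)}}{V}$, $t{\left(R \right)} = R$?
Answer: $-680$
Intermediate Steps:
$N{\left(y,V \right)} = -3 - \frac{5}{3 V}$ ($N{\left(y,V \right)} = -3 + \frac{\left(-5\right) \frac{1}{V}}{3} = -3 - \frac{5}{3 V}$)
$z{\left(X \right)} = - \frac{32}{3} - \frac{8 X}{3}$ ($z{\left(X \right)} = \left(-3 - \frac{5}{3 \left(-5\right)}\right) \left(X + 4\right) = \left(-3 - - \frac{1}{3}\right) \left(4 + X\right) = \left(-3 + \frac{1}{3}\right) \left(4 + X\right) = - \frac{8 \left(4 + X\right)}{3} = - \frac{32}{3} - \frac{8 X}{3}$)
$3 \cdot 17 z{\left(1 \right)} = 3 \cdot 17 \left(- \frac{32}{3} - \frac{8}{3}\right) = 51 \left(- \frac{32}{3} - \frac{8}{3}\right) = 51 \left(- \frac{40}{3}\right) = -680$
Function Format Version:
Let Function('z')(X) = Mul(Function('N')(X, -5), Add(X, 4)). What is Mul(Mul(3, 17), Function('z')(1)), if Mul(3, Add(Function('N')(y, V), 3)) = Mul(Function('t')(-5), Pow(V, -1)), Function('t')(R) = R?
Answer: -680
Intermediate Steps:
Function('N')(y, V) = Add(-3, Mul(Rational(-5, 3), Pow(V, -1))) (Function('N')(y, V) = Add(-3, Mul(Rational(1, 3), Mul(-5, Pow(V, -1)))) = Add(-3, Mul(Rational(-5, 3), Pow(V, -1))))
Function('z')(X) = Add(Rational(-32, 3), Mul(Rational(-8, 3), X)) (Function('z')(X) = Mul(Add(-3, Mul(Rational(-5, 3), Pow(-5, -1))), Add(X, 4)) = Mul(Add(-3, Mul(Rational(-5, 3), Rational(-1, 5))), Add(4, X)) = Mul(Add(-3, Rational(1, 3)), Add(4, X)) = Mul(Rational(-8, 3), Add(4, X)) = Add(Rational(-32, 3), Mul(Rational(-8, 3), X)))
Mul(Mul(3, 17), Function('z')(1)) = Mul(Mul(3, 17), Add(Rational(-32, 3), Mul(Rational(-8, 3), 1))) = Mul(51, Add(Rational(-32, 3), Rational(-8, 3))) = Mul(51, Rational(-40, 3)) = -680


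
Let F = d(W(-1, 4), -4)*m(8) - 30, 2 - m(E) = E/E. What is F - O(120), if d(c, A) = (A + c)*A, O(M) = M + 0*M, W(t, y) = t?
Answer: -130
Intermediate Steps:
O(M) = M (O(M) = M + 0 = M)
d(c, A) = A*(A + c)
m(E) = 1 (m(E) = 2 - E/E = 2 - 1*1 = 2 - 1 = 1)
F = -10 (F = -4*(-4 - 1)*1 - 30 = -4*(-5)*1 - 30 = 20*1 - 30 = 20 - 30 = -10)
F - O(120) = -10 - 1*120 = -10 - 120 = -130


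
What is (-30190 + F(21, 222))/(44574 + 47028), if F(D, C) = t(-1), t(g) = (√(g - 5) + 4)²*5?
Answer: -15070/45801 + 20*I*√6/45801 ≈ -0.32903 + 0.0010696*I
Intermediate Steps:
t(g) = 5*(4 + √(-5 + g))² (t(g) = (√(-5 + g) + 4)²*5 = (4 + √(-5 + g))²*5 = 5*(4 + √(-5 + g))²)
F(D, C) = 5*(4 + I*√6)² (F(D, C) = 5*(4 + √(-5 - 1))² = 5*(4 + √(-6))² = 5*(4 + I*√6)²)
(-30190 + F(21, 222))/(44574 + 47028) = (-30190 + (50 + 40*I*√6))/(44574 + 47028) = (-30140 + 40*I*√6)/91602 = (-30140 + 40*I*√6)*(1/91602) = -15070/45801 + 20*I*√6/45801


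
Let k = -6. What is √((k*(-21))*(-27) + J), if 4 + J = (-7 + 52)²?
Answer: I*√1381 ≈ 37.162*I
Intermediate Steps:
J = 2021 (J = -4 + (-7 + 52)² = -4 + 45² = -4 + 2025 = 2021)
√((k*(-21))*(-27) + J) = √(-6*(-21)*(-27) + 2021) = √(126*(-27) + 2021) = √(-3402 + 2021) = √(-1381) = I*√1381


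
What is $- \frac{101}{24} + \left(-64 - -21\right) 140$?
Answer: $- \frac{144581}{24} \approx -6024.2$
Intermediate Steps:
$- \frac{101}{24} + \left(-64 - -21\right) 140 = \left(-101\right) \frac{1}{24} + \left(-64 + 21\right) 140 = - \frac{101}{24} - 6020 = - \frac{144581}{24}$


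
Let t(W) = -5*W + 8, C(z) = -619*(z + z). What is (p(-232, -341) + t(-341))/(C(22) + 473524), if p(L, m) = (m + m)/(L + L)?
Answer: 397757/103538816 ≈ 0.0038416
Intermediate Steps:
C(z) = -1238*z
t(W) = 8 - 5*W
p(L, m) = m/L (p(L, m) = (2*m)/((2*L)) = (2*m)*(1/(2*L)) = m/L)
(p(-232, -341) + t(-341))/(C(22) + 473524) = (-341/(-232) + (8 - 5*(-341)))/(-1238*22 + 473524) = (-341*(-1/232) + (8 + 1705))/(-27236 + 473524) = (341/232 + 1713)/446288 = (397757/232)*(1/446288) = 397757/103538816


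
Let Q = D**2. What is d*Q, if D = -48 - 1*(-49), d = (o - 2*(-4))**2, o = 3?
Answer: 121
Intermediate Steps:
d = 121 (d = (3 - 2*(-4))**2 = (3 + 8)**2 = 11**2 = 121)
D = 1 (D = -48 + 49 = 1)
Q = 1 (Q = 1**2 = 1)
d*Q = 121*1 = 121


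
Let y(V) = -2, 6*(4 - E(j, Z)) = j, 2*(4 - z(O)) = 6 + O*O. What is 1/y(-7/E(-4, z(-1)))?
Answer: -½ ≈ -0.50000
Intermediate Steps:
z(O) = 1 - O²/2 (z(O) = 4 - (6 + O*O)/2 = 4 - (6 + O²)/2 = 4 + (-3 - O²/2) = 1 - O²/2)
E(j, Z) = 4 - j/6
1/y(-7/E(-4, z(-1))) = 1/(-2) = -½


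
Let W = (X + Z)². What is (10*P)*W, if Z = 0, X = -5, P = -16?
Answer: -4000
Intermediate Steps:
W = 25 (W = (-5 + 0)² = (-5)² = 25)
(10*P)*W = (10*(-16))*25 = -160*25 = -4000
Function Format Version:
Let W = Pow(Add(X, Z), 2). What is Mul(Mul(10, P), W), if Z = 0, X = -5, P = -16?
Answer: -4000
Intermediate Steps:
W = 25 (W = Pow(Add(-5, 0), 2) = Pow(-5, 2) = 25)
Mul(Mul(10, P), W) = Mul(Mul(10, -16), 25) = Mul(-160, 25) = -4000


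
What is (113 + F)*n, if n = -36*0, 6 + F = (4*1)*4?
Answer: 0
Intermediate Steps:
F = 10 (F = -6 + (4*1)*4 = -6 + 4*4 = -6 + 16 = 10)
n = 0
(113 + F)*n = (113 + 10)*0 = 123*0 = 0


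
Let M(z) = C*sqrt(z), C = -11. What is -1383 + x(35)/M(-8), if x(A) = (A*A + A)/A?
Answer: -1383 + 9*I*sqrt(2)/11 ≈ -1383.0 + 1.1571*I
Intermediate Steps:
M(z) = -11*sqrt(z)
x(A) = (A + A**2)/A (x(A) = (A**2 + A)/A = (A + A**2)/A)
-1383 + x(35)/M(-8) = -1383 + (1 + 35)/((-22*I*sqrt(2))) = -1383 + 36/(-22*I*sqrt(2)) = -1383 + (I*sqrt(2)/44)*36 = -1383 + 9*I*sqrt(2)/11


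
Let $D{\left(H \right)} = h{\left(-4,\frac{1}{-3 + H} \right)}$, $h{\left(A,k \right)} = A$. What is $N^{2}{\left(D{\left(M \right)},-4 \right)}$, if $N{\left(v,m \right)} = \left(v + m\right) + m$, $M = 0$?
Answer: $144$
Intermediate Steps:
$D{\left(H \right)} = -4$
$N{\left(v,m \right)} = v + 2 m$ ($N{\left(v,m \right)} = \left(m + v\right) + m = v + 2 m$)
$N^{2}{\left(D{\left(M \right)},-4 \right)} = \left(-4 + 2 \left(-4\right)\right)^{2} = \left(-4 - 8\right)^{2} = \left(-12\right)^{2} = 144$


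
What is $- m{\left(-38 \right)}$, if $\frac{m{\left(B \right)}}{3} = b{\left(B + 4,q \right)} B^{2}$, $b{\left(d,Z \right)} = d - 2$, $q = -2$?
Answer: $155952$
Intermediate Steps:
$b{\left(d,Z \right)} = -2 + d$
$m{\left(B \right)} = 3 B^{2} \left(2 + B\right)$ ($m{\left(B \right)} = 3 \left(-2 + \left(B + 4\right)\right) B^{2} = 3 \left(-2 + \left(4 + B\right)\right) B^{2} = 3 \left(2 + B\right) B^{2} = 3 B^{2} \left(2 + B\right)$)
$- m{\left(-38 \right)} = - 3 \left(-38\right)^{2} \left(2 - 38\right) = - 3 \cdot 1444 \left(-36\right) = \left(-1\right) \left(-155952\right) = 155952$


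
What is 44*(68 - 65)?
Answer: 132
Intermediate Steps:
44*(68 - 65) = 44*3 = 132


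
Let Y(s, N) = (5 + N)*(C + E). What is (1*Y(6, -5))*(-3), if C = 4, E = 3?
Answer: 0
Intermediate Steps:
Y(s, N) = 35 + 7*N (Y(s, N) = (5 + N)*(4 + 3) = (5 + N)*7 = 35 + 7*N)
(1*Y(6, -5))*(-3) = (1*(35 + 7*(-5)))*(-3) = (1*(35 - 35))*(-3) = (1*0)*(-3) = 0*(-3) = 0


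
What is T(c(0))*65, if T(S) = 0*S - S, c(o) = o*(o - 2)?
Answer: 0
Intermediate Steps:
c(o) = o*(-2 + o)
T(S) = -S (T(S) = 0 - S = -S)
T(c(0))*65 = -0*(-2 + 0)*65 = -0*(-2)*65 = -1*0*65 = 0*65 = 0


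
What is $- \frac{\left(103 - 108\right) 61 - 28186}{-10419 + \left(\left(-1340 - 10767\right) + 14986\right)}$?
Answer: $- \frac{28491}{7540} \approx -3.7786$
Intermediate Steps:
$- \frac{\left(103 - 108\right) 61 - 28186}{-10419 + \left(\left(-1340 - 10767\right) + 14986\right)} = - \frac{\left(-5\right) 61 - 28186}{-10419 + \left(-12107 + 14986\right)} = - \frac{-305 - 28186}{-10419 + 2879} = - \frac{-28491}{-7540} = - \frac{\left(-28491\right) \left(-1\right)}{7540} = \left(-1\right) \frac{28491}{7540} = - \frac{28491}{7540}$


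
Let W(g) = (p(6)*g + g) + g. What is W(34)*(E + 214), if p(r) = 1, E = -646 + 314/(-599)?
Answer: -26426364/599 ≈ -44118.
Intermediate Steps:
E = -387268/599 (E = -646 + 314*(-1/599) = -646 - 314/599 = -387268/599 ≈ -646.52)
W(g) = 3*g (W(g) = (1*g + g) + g = (g + g) + g = 2*g + g = 3*g)
W(34)*(E + 214) = (3*34)*(-387268/599 + 214) = 102*(-259082/599) = -26426364/599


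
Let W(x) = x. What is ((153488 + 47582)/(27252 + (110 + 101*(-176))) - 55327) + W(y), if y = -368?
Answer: -266845600/4793 ≈ -55674.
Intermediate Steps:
((153488 + 47582)/(27252 + (110 + 101*(-176))) - 55327) + W(y) = ((153488 + 47582)/(27252 + (110 + 101*(-176))) - 55327) - 368 = (201070/(27252 + (110 - 17776)) - 55327) - 368 = (201070/(27252 - 17666) - 55327) - 368 = (201070/9586 - 55327) - 368 = (201070*(1/9586) - 55327) - 368 = (100535/4793 - 55327) - 368 = -265081776/4793 - 368 = -266845600/4793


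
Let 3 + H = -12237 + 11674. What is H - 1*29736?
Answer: -30302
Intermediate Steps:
H = -566 (H = -3 + (-12237 + 11674) = -3 - 563 = -566)
H - 1*29736 = -566 - 1*29736 = -566 - 29736 = -30302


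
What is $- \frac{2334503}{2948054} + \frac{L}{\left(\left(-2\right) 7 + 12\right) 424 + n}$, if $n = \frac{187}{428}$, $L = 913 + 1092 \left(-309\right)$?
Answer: $\frac{423756702389909}{1069427224878} \approx 396.25$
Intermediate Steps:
$L = -336515$ ($L = 913 - 337428 = -336515$)
$n = \frac{187}{428}$ ($n = 187 \cdot \frac{1}{428} = \frac{187}{428} \approx 0.43692$)
$- \frac{2334503}{2948054} + \frac{L}{\left(\left(-2\right) 7 + 12\right) 424 + n} = - \frac{2334503}{2948054} - \frac{336515}{\left(\left(-2\right) 7 + 12\right) 424 + \frac{187}{428}} = \left(-2334503\right) \frac{1}{2948054} - \frac{336515}{\left(-14 + 12\right) 424 + \frac{187}{428}} = - \frac{2334503}{2948054} - \frac{336515}{\left(-2\right) 424 + \frac{187}{428}} = - \frac{2334503}{2948054} - \frac{336515}{-848 + \frac{187}{428}} = - \frac{2334503}{2948054} - \frac{336515}{- \frac{362757}{428}} = - \frac{2334503}{2948054} - - \frac{144028420}{362757} = - \frac{2334503}{2948054} + \frac{144028420}{362757} = \frac{423756702389909}{1069427224878}$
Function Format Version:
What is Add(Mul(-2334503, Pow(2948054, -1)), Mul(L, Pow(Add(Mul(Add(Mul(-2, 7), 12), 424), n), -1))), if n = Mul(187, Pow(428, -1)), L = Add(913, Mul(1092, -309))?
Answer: Rational(423756702389909, 1069427224878) ≈ 396.25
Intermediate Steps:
L = -336515 (L = Add(913, -337428) = -336515)
n = Rational(187, 428) (n = Mul(187, Rational(1, 428)) = Rational(187, 428) ≈ 0.43692)
Add(Mul(-2334503, Pow(2948054, -1)), Mul(L, Pow(Add(Mul(Add(Mul(-2, 7), 12), 424), n), -1))) = Add(Mul(-2334503, Pow(2948054, -1)), Mul(-336515, Pow(Add(Mul(Add(Mul(-2, 7), 12), 424), Rational(187, 428)), -1))) = Add(Mul(-2334503, Rational(1, 2948054)), Mul(-336515, Pow(Add(Mul(Add(-14, 12), 424), Rational(187, 428)), -1))) = Add(Rational(-2334503, 2948054), Mul(-336515, Pow(Add(Mul(-2, 424), Rational(187, 428)), -1))) = Add(Rational(-2334503, 2948054), Mul(-336515, Pow(Add(-848, Rational(187, 428)), -1))) = Add(Rational(-2334503, 2948054), Mul(-336515, Pow(Rational(-362757, 428), -1))) = Add(Rational(-2334503, 2948054), Mul(-336515, Rational(-428, 362757))) = Add(Rational(-2334503, 2948054), Rational(144028420, 362757)) = Rational(423756702389909, 1069427224878)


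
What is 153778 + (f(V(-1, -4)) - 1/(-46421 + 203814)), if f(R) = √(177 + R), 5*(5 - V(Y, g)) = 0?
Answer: 24203580753/157393 + √182 ≈ 1.5379e+5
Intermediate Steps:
V(Y, g) = 5 (V(Y, g) = 5 - ⅕*0 = 5 + 0 = 5)
153778 + (f(V(-1, -4)) - 1/(-46421 + 203814)) = 153778 + (√(177 + 5) - 1/(-46421 + 203814)) = 153778 + (√182 - 1/157393) = 153778 + (-1/157393 + √182) = 24203580753/157393 + √182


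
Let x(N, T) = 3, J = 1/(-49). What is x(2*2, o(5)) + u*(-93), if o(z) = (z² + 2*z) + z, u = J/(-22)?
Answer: 3141/1078 ≈ 2.9137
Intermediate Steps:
J = -1/49 ≈ -0.020408
u = 1/1078 (u = -1/49/(-22) = -1/49*(-1/22) = 1/1078 ≈ 0.00092764)
o(z) = z² + 3*z
x(2*2, o(5)) + u*(-93) = 3 + (1/1078)*(-93) = 3 - 93/1078 = 3141/1078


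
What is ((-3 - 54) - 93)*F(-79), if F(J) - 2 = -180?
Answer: 26700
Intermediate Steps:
F(J) = -178 (F(J) = 2 - 180 = -178)
((-3 - 54) - 93)*F(-79) = ((-3 - 54) - 93)*(-178) = (-57 - 93)*(-178) = -150*(-178) = 26700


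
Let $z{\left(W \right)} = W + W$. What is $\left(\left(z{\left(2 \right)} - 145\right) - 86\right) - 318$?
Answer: $-545$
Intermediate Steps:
$z{\left(W \right)} = 2 W$
$\left(\left(z{\left(2 \right)} - 145\right) - 86\right) - 318 = \left(\left(2 \cdot 2 - 145\right) - 86\right) - 318 = \left(\left(4 - 145\right) - 86\right) - 318 = \left(-141 - 86\right) - 318 = -227 - 318 = -545$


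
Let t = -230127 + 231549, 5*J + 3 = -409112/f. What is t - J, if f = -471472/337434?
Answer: -8418419892/147335 ≈ -57138.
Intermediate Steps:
f = -235736/168717 (f = -471472*1/337434 = -235736/168717 ≈ -1.3972)
J = 8627930262/147335 (J = -⅗ + (-409112/(-235736/168717))/5 = -⅗ + (-409112*(-168717/235736))/5 = -⅗ + (⅕)*(8628018663/29467) = -⅗ + 8628018663/147335 = 8627930262/147335 ≈ 58560.)
t = 1422
t - J = 1422 - 1*8627930262/147335 = 1422 - 8627930262/147335 = -8418419892/147335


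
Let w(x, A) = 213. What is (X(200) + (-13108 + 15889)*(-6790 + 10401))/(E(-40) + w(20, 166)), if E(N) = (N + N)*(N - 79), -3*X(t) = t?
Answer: 30126373/29199 ≈ 1031.8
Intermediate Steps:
X(t) = -t/3
E(N) = 2*N*(-79 + N) (E(N) = (2*N)*(-79 + N) = 2*N*(-79 + N))
(X(200) + (-13108 + 15889)*(-6790 + 10401))/(E(-40) + w(20, 166)) = (-1/3*200 + (-13108 + 15889)*(-6790 + 10401))/(2*(-40)*(-79 - 40) + 213) = (-200/3 + 2781*3611)/(2*(-40)*(-119) + 213) = (-200/3 + 10042191)/(9520 + 213) = (30126373/3)/9733 = (30126373/3)*(1/9733) = 30126373/29199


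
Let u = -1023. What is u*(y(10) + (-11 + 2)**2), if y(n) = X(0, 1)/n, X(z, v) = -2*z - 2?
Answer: -413292/5 ≈ -82658.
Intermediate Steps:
X(z, v) = -2 - 2*z
y(n) = -2/n (y(n) = (-2 - 2*0)/n = (-2 + 0)/n = -2/n)
u*(y(10) + (-11 + 2)**2) = -1023*(-2/10 + (-11 + 2)**2) = -1023*(-2*1/10 + (-9)**2) = -1023*(-1/5 + 81) = -1023*404/5 = -413292/5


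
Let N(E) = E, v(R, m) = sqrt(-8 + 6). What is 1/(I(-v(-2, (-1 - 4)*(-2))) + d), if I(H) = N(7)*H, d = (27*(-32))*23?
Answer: I/(-19872*I + 7*sqrt(2)) ≈ -5.0322e-5 + 2.5069e-8*I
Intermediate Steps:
v(R, m) = I*sqrt(2) (v(R, m) = sqrt(-2) = I*sqrt(2))
d = -19872 (d = -864*23 = -19872)
I(H) = 7*H
1/(I(-v(-2, (-1 - 4)*(-2))) + d) = 1/(7*(-I*sqrt(2)) - 19872) = 1/(-7*I*sqrt(2) - 19872) = 1/(-19872 - 7*I*sqrt(2))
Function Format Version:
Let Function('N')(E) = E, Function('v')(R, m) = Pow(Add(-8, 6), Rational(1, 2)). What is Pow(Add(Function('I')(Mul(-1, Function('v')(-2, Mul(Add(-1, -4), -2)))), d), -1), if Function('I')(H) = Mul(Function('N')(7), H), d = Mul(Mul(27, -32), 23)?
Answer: Mul(I, Pow(Add(Mul(-19872, I), Mul(7, Pow(2, Rational(1, 2)))), -1)) ≈ Add(-5.0322e-5, Mul(2.5069e-8, I))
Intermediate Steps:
Function('v')(R, m) = Mul(I, Pow(2, Rational(1, 2))) (Function('v')(R, m) = Pow(-2, Rational(1, 2)) = Mul(I, Pow(2, Rational(1, 2))))
d = -19872 (d = Mul(-864, 23) = -19872)
Function('I')(H) = Mul(7, H)
Pow(Add(Function('I')(Mul(-1, Function('v')(-2, Mul(Add(-1, -4), -2)))), d), -1) = Pow(Add(Mul(7, Mul(-1, Mul(I, Pow(2, Rational(1, 2))))), -19872), -1) = Pow(Add(Mul(7, Mul(-1, I, Pow(2, Rational(1, 2)))), -19872), -1) = Pow(Add(Mul(-7, I, Pow(2, Rational(1, 2))), -19872), -1) = Pow(Add(-19872, Mul(-7, I, Pow(2, Rational(1, 2)))), -1)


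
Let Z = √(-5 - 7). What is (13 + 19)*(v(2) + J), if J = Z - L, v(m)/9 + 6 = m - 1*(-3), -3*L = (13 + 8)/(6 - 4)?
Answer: -176 + 64*I*√3 ≈ -176.0 + 110.85*I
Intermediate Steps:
L = -7/2 (L = -(13 + 8)/(3*(6 - 4)) = -7/2 ≈ -3.5000)
Z = 2*I*√3 (Z = √(-12) = 2*I*√3 ≈ 3.4641*I)
v(m) = -27 + 9*m (v(m) = -54 + 9*(m - 1*(-3)) = -54 + 9*(m + 3) = -54 + 9*(3 + m) = -54 + (27 + 9*m) = -27 + 9*m)
J = 7/2 + 2*I*√3 (J = 2*I*√3 - 1*(-7/2) = 2*I*√3 + 7/2 = 7/2 + 2*I*√3 ≈ 3.5 + 3.4641*I)
(13 + 19)*(v(2) + J) = (13 + 19)*((-27 + 9*2) + (7/2 + 2*I*√3)) = 32*((-27 + 18) + (7/2 + 2*I*√3)) = 32*(-9 + (7/2 + 2*I*√3)) = 32*(-11/2 + 2*I*√3) = -176 + 64*I*√3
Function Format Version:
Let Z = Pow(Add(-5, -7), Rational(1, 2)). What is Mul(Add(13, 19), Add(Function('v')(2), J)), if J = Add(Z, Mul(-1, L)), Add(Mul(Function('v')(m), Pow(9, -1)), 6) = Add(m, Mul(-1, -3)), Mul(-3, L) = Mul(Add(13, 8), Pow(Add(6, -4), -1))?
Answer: Add(-176, Mul(64, I, Pow(3, Rational(1, 2)))) ≈ Add(-176.00, Mul(110.85, I))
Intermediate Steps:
L = Rational(-7, 2) (L = Mul(Rational(-1, 3), Mul(Add(13, 8), Pow(Add(6, -4), -1))) = Mul(Rational(-1, 3), Mul(21, Pow(2, -1))) = Mul(Rational(-1, 3), Mul(21, Rational(1, 2))) = Mul(Rational(-1, 3), Rational(21, 2)) = Rational(-7, 2) ≈ -3.5000)
Z = Mul(2, I, Pow(3, Rational(1, 2))) (Z = Pow(-12, Rational(1, 2)) = Mul(2, I, Pow(3, Rational(1, 2))) ≈ Mul(3.4641, I))
Function('v')(m) = Add(-27, Mul(9, m)) (Function('v')(m) = Add(-54, Mul(9, Add(m, Mul(-1, -3)))) = Add(-54, Mul(9, Add(m, 3))) = Add(-54, Mul(9, Add(3, m))) = Add(-54, Add(27, Mul(9, m))) = Add(-27, Mul(9, m)))
J = Add(Rational(7, 2), Mul(2, I, Pow(3, Rational(1, 2)))) (J = Add(Mul(2, I, Pow(3, Rational(1, 2))), Mul(-1, Rational(-7, 2))) = Add(Mul(2, I, Pow(3, Rational(1, 2))), Rational(7, 2)) = Add(Rational(7, 2), Mul(2, I, Pow(3, Rational(1, 2)))) ≈ Add(3.5000, Mul(3.4641, I)))
Mul(Add(13, 19), Add(Function('v')(2), J)) = Mul(Add(13, 19), Add(Add(-27, Mul(9, 2)), Add(Rational(7, 2), Mul(2, I, Pow(3, Rational(1, 2)))))) = Mul(32, Add(Add(-27, 18), Add(Rational(7, 2), Mul(2, I, Pow(3, Rational(1, 2)))))) = Mul(32, Add(-9, Add(Rational(7, 2), Mul(2, I, Pow(3, Rational(1, 2)))))) = Mul(32, Add(Rational(-11, 2), Mul(2, I, Pow(3, Rational(1, 2))))) = Add(-176, Mul(64, I, Pow(3, Rational(1, 2))))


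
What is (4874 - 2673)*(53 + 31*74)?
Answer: 5165747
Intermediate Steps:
(4874 - 2673)*(53 + 31*74) = 2201*(53 + 2294) = 2201*2347 = 5165747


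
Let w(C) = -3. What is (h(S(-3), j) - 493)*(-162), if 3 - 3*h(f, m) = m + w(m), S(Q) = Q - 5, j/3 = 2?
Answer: 79866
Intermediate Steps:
j = 6 (j = 3*2 = 6)
S(Q) = -5 + Q
h(f, m) = 2 - m/3 (h(f, m) = 1 - (m - 3)/3 = 1 - (-3 + m)/3 = 1 + (1 - m/3) = 2 - m/3)
(h(S(-3), j) - 493)*(-162) = ((2 - ⅓*6) - 493)*(-162) = ((2 - 2) - 493)*(-162) = (0 - 493)*(-162) = -493*(-162) = 79866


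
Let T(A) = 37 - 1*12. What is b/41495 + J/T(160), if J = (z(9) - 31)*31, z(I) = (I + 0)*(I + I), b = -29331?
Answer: 33555584/207475 ≈ 161.73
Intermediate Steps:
T(A) = 25 (T(A) = 37 - 12 = 25)
z(I) = 2*I² (z(I) = I*(2*I) = 2*I²)
J = 4061 (J = (2*9² - 31)*31 = (2*81 - 31)*31 = (162 - 31)*31 = 131*31 = 4061)
b/41495 + J/T(160) = -29331/41495 + 4061/25 = 33555584/207475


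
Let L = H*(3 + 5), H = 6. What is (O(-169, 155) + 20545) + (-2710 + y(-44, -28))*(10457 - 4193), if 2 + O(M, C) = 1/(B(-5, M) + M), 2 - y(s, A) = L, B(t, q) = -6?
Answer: -3017532176/175 ≈ -1.7243e+7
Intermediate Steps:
L = 48 (L = 6*(3 + 5) = 6*8 = 48)
y(s, A) = -46 (y(s, A) = 2 - 1*48 = 2 - 48 = -46)
O(M, C) = -2 + 1/(-6 + M)
(O(-169, 155) + 20545) + (-2710 + y(-44, -28))*(10457 - 4193) = ((13 - 2*(-169))/(-6 - 169) + 20545) + (-2710 - 46)*(10457 - 4193) = ((13 + 338)/(-175) + 20545) - 2756*6264 = (-1/175*351 + 20545) - 17263584 = (-351/175 + 20545) - 17263584 = 3595024/175 - 17263584 = -3017532176/175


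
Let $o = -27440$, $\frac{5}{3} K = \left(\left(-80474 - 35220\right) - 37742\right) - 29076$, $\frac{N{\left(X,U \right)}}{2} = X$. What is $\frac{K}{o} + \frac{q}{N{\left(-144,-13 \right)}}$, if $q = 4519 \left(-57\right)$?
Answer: $\frac{739543291}{823200} \approx 898.38$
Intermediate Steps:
$q = -257583$
$N{\left(X,U \right)} = 2 X$
$K = - \frac{547536}{5}$ ($K = \frac{3 \left(\left(\left(-80474 - 35220\right) - 37742\right) - 29076\right)}{5} = \frac{3 \left(\left(-115694 - 37742\right) - 29076\right)}{5} = \frac{3 \left(-153436 - 29076\right)}{5} = \frac{3}{5} \left(-182512\right) = - \frac{547536}{5} \approx -1.0951 \cdot 10^{5}$)
$\frac{K}{o} + \frac{q}{N{\left(-144,-13 \right)}} = - \frac{547536}{5 \left(-27440\right)} - \frac{257583}{2 \left(-144\right)} = \left(- \frac{547536}{5}\right) \left(- \frac{1}{27440}\right) - \frac{257583}{-288} = \frac{34221}{8575} - - \frac{85861}{96} = \frac{34221}{8575} + \frac{85861}{96} = \frac{739543291}{823200}$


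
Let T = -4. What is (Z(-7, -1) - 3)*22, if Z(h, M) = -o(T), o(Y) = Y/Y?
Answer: -88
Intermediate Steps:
o(Y) = 1
Z(h, M) = -1 (Z(h, M) = -1*1 = -1)
(Z(-7, -1) - 3)*22 = (-1 - 3)*22 = -4*22 = -88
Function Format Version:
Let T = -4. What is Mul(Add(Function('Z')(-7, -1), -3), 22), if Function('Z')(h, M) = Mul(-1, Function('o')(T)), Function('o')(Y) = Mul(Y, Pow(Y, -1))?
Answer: -88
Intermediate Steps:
Function('o')(Y) = 1
Function('Z')(h, M) = -1 (Function('Z')(h, M) = Mul(-1, 1) = -1)
Mul(Add(Function('Z')(-7, -1), -3), 22) = Mul(Add(-1, -3), 22) = Mul(-4, 22) = -88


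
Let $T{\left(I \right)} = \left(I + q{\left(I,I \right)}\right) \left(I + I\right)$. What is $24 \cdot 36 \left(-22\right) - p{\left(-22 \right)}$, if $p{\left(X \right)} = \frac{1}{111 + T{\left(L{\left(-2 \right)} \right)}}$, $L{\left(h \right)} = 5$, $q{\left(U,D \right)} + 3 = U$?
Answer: $- \frac{3440449}{181} \approx -19008.0$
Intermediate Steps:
$q{\left(U,D \right)} = -3 + U$
$T{\left(I \right)} = 2 I \left(-3 + 2 I\right)$ ($T{\left(I \right)} = \left(I + \left(-3 + I\right)\right) \left(I + I\right) = \left(-3 + 2 I\right) 2 I = 2 I \left(-3 + 2 I\right)$)
$p{\left(X \right)} = \frac{1}{181}$ ($p{\left(X \right)} = \frac{1}{111 + 2 \cdot 5 \left(-3 + 2 \cdot 5\right)} = \frac{1}{111 + 2 \cdot 5 \left(-3 + 10\right)} = \frac{1}{111 + 2 \cdot 5 \cdot 7} = \frac{1}{111 + 70} = \frac{1}{181}$)
$24 \cdot 36 \left(-22\right) - p{\left(-22 \right)} = 24 \cdot 36 \left(-22\right) - \frac{1}{181} = 864 \left(-22\right) - \frac{1}{181} = -19008 - \frac{1}{181} = - \frac{3440449}{181}$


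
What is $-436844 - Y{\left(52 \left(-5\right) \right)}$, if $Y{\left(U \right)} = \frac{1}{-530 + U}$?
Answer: $- \frac{345106759}{790} \approx -4.3684 \cdot 10^{5}$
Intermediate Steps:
$-436844 - Y{\left(52 \left(-5\right) \right)} = -436844 - \frac{1}{-530 + 52 \left(-5\right)} = -436844 - \frac{1}{-530 - 260} = -436844 - \frac{1}{-790} = -436844 - - \frac{1}{790} = -436844 + \frac{1}{790} = - \frac{345106759}{790}$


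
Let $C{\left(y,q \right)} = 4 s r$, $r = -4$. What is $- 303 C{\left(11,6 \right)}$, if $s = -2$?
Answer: $-9696$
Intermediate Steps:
$C{\left(y,q \right)} = 32$ ($C{\left(y,q \right)} = 4 \left(-2\right) \left(-4\right) = \left(-8\right) \left(-4\right) = 32$)
$- 303 C{\left(11,6 \right)} = \left(-303\right) 32 = -9696$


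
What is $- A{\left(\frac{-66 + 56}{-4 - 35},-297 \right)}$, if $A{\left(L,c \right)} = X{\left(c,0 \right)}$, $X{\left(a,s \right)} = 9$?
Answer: $-9$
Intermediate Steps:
$A{\left(L,c \right)} = 9$
$- A{\left(\frac{-66 + 56}{-4 - 35},-297 \right)} = \left(-1\right) 9 = -9$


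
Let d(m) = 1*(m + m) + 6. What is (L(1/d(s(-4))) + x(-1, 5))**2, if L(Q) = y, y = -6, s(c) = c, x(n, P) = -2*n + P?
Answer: 1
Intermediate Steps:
x(n, P) = P - 2*n
d(m) = 6 + 2*m (d(m) = 1*(2*m) + 6 = 2*m + 6 = 6 + 2*m)
L(Q) = -6
(L(1/d(s(-4))) + x(-1, 5))**2 = (-6 + (5 - 2*(-1)))**2 = (-6 + (5 + 2))**2 = (-6 + 7)**2 = 1**2 = 1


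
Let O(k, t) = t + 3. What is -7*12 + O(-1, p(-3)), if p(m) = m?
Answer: -84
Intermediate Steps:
O(k, t) = 3 + t
-7*12 + O(-1, p(-3)) = -7*12 + (3 - 3) = -84 + 0 = -84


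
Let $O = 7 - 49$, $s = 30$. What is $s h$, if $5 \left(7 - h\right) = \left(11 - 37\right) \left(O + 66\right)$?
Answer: $3954$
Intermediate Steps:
$O = -42$ ($O = 7 - 49 = -42$)
$h = \frac{659}{5}$ ($h = 7 - \frac{\left(11 - 37\right) \left(-42 + 66\right)}{5} = 7 - \frac{\left(-26\right) 24}{5} = 7 - - \frac{624}{5} = 7 + \frac{624}{5} = \frac{659}{5} \approx 131.8$)
$s h = 30 \cdot \frac{659}{5} = 3954$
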